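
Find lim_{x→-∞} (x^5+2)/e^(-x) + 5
The quotient is an ∞/∞ indeterminate form as x → -∞.
Compare growth rates of the dominant terms (exponentials ≫ polynomials ≫ logarithms), or apply L'Hôpital's rule; the quotient → 0.
Adding the constant: 0 + 5 = 5. Limit = 5.

Final answer: 5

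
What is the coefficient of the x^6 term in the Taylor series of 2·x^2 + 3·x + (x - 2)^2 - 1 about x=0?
Expand to order 6: 2·x^2 + 3·x + (x - 2)^2 - 1 = 3·x^2 - x + 3 + O(x^7).
The coefficient of x^6 is 0.

Final answer: 0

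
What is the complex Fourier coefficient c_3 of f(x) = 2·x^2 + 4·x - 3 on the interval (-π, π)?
Compute the real Fourier coefficients first: a_3 = -8/9, b_3 = 8/3.
Then c_3 = (a_3 − i·b_3)/2 = -4/9 - 4·i/3.

Final answer: -4/9 - 4·i/3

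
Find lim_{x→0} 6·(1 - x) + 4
Direct substitution at x = 0 gives 10.

Final answer: 10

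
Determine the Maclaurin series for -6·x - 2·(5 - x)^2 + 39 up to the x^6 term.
-2·x^2 + 14·x - 11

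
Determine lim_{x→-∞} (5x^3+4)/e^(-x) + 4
The quotient is an ∞/∞ indeterminate form as x → -∞.
Compare growth rates of the dominant terms (exponentials ≫ polynomials ≫ logarithms), or apply L'Hôpital's rule; the quotient → 0.
Adding the constant: 0 + 4 = 4. Limit = 4.

Final answer: 4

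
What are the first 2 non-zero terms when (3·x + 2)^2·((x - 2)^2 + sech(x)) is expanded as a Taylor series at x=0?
44·x + 20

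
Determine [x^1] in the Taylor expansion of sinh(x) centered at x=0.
Expand to order 1: sinh(x) = x + O(x^2).
The coefficient of x^1 is 1.

Final answer: 1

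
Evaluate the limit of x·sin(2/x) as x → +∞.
As x → +∞: let u = 2/x → 0⁺; then x·sin(2/x) = 2·sin(u)/u → 2·1 = 2.
Limit = 2.

Final answer: 2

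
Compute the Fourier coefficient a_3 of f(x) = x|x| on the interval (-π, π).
a_3 = (1/π) ∫_{-π}^{π} f(x)·cos(3x) dx.
Evaluate the integral (use parity and integration by parts as needed): a_3 = 0.

Final answer: 0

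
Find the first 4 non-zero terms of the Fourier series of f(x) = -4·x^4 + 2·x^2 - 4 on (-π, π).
(-200 + 32·π^2)·cos(x) + (14 - 8·π^2)·cos(2·x) + (-88/27 + 32·π^2/9)·cos(3·x) - 4·π^4/5 - 4 + 2·π^2/3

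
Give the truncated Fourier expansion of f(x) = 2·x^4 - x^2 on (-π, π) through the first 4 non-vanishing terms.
(100 - 16·π^2)·cos(x) + (-7 + 4·π^2)·cos(2·x) + (44/27 - 16·π^2/9)·cos(3·x) - π^2/3 + 2·π^4/5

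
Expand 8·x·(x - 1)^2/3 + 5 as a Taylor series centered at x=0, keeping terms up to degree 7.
8·x^3/3 - 16·x^2/3 + 8·x/3 + 5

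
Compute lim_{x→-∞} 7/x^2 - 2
Evaluate the dominant behaviour as x → -∞; each term tends to a finite value or vanishes.
Limit = -2.

Final answer: -2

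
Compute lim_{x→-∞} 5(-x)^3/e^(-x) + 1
The quotient is an ∞/∞ indeterminate form as x → -∞.
Compare growth rates of the dominant terms (exponentials ≫ polynomials ≫ logarithms), or apply L'Hôpital's rule; the quotient → 0.
Adding the constant: 0 + 1 = 1. Limit = 1.

Final answer: 1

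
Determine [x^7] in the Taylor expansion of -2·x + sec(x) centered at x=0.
Expand to order 7: -2·x + sec(x) = 61·x^6/720 + 5·x^4/24 + x^2/2 - 2·x + 1 + O(x^8).
The coefficient of x^7 is 0.

Final answer: 0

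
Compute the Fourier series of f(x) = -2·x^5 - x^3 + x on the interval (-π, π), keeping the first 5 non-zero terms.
(-466 - 4·π^4 + 78·π^2)·sin(x) + (-9·π^2 + 25/2 + 2·π^4)·sin(2·x) + (-4·π^4/3 - 70/81 + 62·π^2/27)·sin(3·x) + (-3·π^2/4 - 7/32 + π^4)·sin(4·x) + (-4·π^4/5 + 214/625 + 6·π^2/25)·sin(5·x)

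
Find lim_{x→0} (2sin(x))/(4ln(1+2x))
Both numerator and denominator → 0 as x → 0; this is a 0/0 indeterminate form.
Expand each to leading order near x = 0: numerator ~ 2·x, denominator ~ 8·x.
The limit of the ratio is 1/4.

Final answer: 1/4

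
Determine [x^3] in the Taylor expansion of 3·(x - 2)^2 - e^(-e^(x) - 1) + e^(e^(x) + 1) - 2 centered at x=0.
Expand to order 3: 3·(x - 2)^2 - e^(-e^(x) - 1) + e^(e^(x) + 1) - 2 = x^3·(-e^(-2)/6 + 5·e^(2)/6) + x^2·(3 + e^(2)) + x·(-12 + e^(-2) + e^(2)) - e^(-2) + e^(2) + 10 + O(x^4).
The coefficient of x^3 is -e^(-2)/6 + 5·e^(2)/6.

Final answer: -e^(-2)/6 + 5·e^(2)/6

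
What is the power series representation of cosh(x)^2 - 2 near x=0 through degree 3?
x^2 - 1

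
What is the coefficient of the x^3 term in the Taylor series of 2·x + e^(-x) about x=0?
Expand to order 3: 2·x + e^(-x) = -x^3/6 + x^2/2 + x + 1 + O(x^4).
The coefficient of x^3 is -1/6.

Final answer: -1/6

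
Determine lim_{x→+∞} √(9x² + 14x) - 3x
As x → +∞: multiply by the conjugate to get (14x)/(√(9x²+14x)+3x); the denominator ~ 6x, so the limit is 14/6 = 7/3.
Limit = 7/3.

Final answer: 7/3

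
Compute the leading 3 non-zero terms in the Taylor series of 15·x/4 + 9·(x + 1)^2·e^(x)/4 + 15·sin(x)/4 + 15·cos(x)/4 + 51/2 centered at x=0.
6·x^2 + 57·x/4 + 63/2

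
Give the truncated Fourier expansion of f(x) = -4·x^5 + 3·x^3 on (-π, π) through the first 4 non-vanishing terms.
(-996 - 8·π^4 + 166·π^2)·sin(x) + (-23·π^2 + 69/2 + 4·π^4)·sin(2·x) + (-8·π^4/3 - 428/81 + 214·π^2/27)·sin(3·x) + (-4·π^2 + 3/2 + 2·π^4)·sin(4·x)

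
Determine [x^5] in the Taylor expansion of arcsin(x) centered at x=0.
Expand to order 5: arcsin(x) = 3·x^5/40 + x^3/6 + x + O(x^6).
The coefficient of x^5 is 3/40.

Final answer: 3/40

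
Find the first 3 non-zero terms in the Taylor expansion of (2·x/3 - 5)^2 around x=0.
4·x^2/9 - 20·x/3 + 25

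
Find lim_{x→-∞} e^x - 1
Evaluate the dominant behaviour as x → -∞; each term tends to a finite value or vanishes.
Limit = -1.

Final answer: -1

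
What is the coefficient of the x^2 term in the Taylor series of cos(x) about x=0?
Expand to order 2: cos(x) = 1 - x^2/2 + O(x^3).
The coefficient of x^2 is -1/2.

Final answer: -1/2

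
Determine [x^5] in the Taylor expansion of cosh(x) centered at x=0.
Expand to order 5: cosh(x) = x^4/24 + x^2/2 + 1 + O(x^6).
The coefficient of x^5 is 0.

Final answer: 0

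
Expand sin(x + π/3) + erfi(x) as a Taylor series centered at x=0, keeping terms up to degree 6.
-√(3)·x^6/1440 + x^5·(1/240 + 1/(5·√(π))) + √(3)·x^4/48 + x^3·(-1/12 + 2/(3·√(π))) - √(3)·x^2/4 + x·(1/2 + 2/√(π)) + √(3)/2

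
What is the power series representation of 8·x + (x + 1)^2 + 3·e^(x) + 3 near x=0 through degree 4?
x^4/8 + x^3/2 + 5·x^2/2 + 13·x + 7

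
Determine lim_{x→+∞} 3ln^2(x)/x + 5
The quotient is an ∞/∞ indeterminate form as x → +∞.
The polynomial denominator x dominates the logarithmic numerator (any positive power of x ≫ ln^2(x) as x → ∞), so the quotient → 0.
Adding the constant: 0 + 5 = 5. Limit = 5.

Final answer: 5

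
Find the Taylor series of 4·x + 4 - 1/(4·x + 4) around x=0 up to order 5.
x^5/4 - x^4/4 + x^3/4 - x^2/4 + 17·x/4 + 15/4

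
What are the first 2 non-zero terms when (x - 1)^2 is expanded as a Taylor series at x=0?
1 - 2·x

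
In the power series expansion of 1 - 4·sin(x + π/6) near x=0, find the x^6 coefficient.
Expand to order 6: 1 - 4·sin(x + π/6) = x^6/360 - √(3)·x^5/60 - x^4/12 + √(3)·x^3/3 + x^2 - 2·√(3)·x - 1 + O(x^7).
The coefficient of x^6 is 1/360.

Final answer: 1/360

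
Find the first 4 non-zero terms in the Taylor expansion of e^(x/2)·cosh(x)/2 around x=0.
13·x^3/96 + 5·x^2/16 + x/4 + 1/2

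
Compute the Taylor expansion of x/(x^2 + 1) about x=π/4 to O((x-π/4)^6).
4·π/(π^2 + 16) + (256 - 16·π^2)·(x - π/4)/(π^4 + 256 + 32·π^2) + (-3072·π + 64·π^3)·(x - π/4)^2/(π^6 + 4096 + 48·π^4 + 768·π^2) + (-65536 - 256·π^4 + 24576·π^2)·(x - π/4)^3/(π^8 + 64·π^6 + 65536 + 1536·π^4 + 16384·π^2) + (-163840·π^3 + 1024·π^5 + 1310720·π)·(x - π/4)^4/(π^10 + 80·π^8 + 1048576 + 2560·π^6 + 327680·π^2 + 40960·π^4) + (-15728640·π^2 - 4096·π^6 + 16777216 + 983040·π^4)·(x - π/4)^5/(π^12 + 96·π^10 + 16777216 + 3840·π^8 + 6291456·π^2 + 81920·π^6 + 983040·π^4)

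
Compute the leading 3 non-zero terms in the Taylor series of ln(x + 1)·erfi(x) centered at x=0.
4·x^4/(3·√(π)) - x^3/√(π) + 2·x^2/√(π)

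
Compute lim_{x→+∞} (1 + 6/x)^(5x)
As x → +∞: write (1 + 6/x)^(5x) = ((1 + 6/x)^x)^5 → (e^6)^5 = e^30.
Limit = e^(30).

Final answer: e^(30)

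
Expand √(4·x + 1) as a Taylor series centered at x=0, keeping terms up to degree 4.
-10·x^4 + 4·x^3 - 2·x^2 + 2·x + 1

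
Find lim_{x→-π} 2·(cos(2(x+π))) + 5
Direct substitution at x = -π gives 7.

Final answer: 7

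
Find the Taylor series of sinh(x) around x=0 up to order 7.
x^7/5040 + x^5/120 + x^3/6 + x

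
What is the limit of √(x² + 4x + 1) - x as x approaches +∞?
This is an ∞ − ∞ indeterminate form.
Multiply and divide by the conjugate √(x²+4x + 1) + x; the x² terms cancel, leaving (4x + 1)/(√(x²+4x + 1)+x) → 4/2 = 2.
Limit = 2.

Final answer: 2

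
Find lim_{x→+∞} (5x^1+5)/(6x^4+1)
This is an ∞/∞ indeterminate form as x → +∞.
Divide numerator and denominator by x^4 and let the lower-order terms vanish; the numerator's degree 1 is below the denominator's degree 4, so the quotient → 0.
Limit = 0.

Final answer: 0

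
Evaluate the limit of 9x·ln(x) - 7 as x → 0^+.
The product is a 0·∞ indeterminate form at x → 0⁺.
Rewrite the product as 9·ln(x) / x^(-1) and apply L'Hôpital, or use the standard hierarchy x^(-1) ≫ |ln x| as x → 0⁺.
The indeterminate product → 0, so the limit = -7.

Final answer: -7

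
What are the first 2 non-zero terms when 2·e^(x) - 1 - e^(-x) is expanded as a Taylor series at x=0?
x^2/2 + 3·x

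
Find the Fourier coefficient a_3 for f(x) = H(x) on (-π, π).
a_3 = (1/π) ∫_{-π}^{π} f(x)·cos(3x) dx.
Evaluate the integral (use parity and integration by parts as needed): a_3 = 0.

Final answer: 0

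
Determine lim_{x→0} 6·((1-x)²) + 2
Direct substitution at x = 0 gives 8.

Final answer: 8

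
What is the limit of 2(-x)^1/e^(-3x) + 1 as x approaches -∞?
The quotient is an ∞/∞ indeterminate form as x → -∞.
Compare growth rates of the dominant terms (exponentials ≫ polynomials ≫ logarithms), or apply L'Hôpital's rule; the quotient → 0.
Adding the constant: 0 + 1 = 1. Limit = 1.

Final answer: 1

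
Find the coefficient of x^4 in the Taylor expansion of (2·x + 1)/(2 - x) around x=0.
Expand to order 4: (2·x + 1)/(2 - x) = 5·x^4/32 + 5·x^3/16 + 5·x^2/8 + 5·x/4 + 1/2 + O(x^5).
The coefficient of x^4 is 5/32.

Final answer: 5/32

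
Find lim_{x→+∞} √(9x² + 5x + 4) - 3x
As x → +∞: multiply by the conjugate to get (5x+4)/(√(9x²+5x+4)+3x); the denominator ~ 6x, so the limit is 5/6.
Limit = 5/6.

Final answer: 5/6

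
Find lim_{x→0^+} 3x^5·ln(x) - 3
The product is a 0·∞ indeterminate form at x → 0⁺.
Rewrite the product as 3·ln(x) / x^(-5) and apply L'Hôpital, or use the standard hierarchy x^(-5) ≫ |ln x| as x → 0⁺.
The indeterminate product → 0, so the limit = -3.

Final answer: -3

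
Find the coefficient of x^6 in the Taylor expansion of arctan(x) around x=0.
Expand to order 6: arctan(x) = x^5/5 - x^3/3 + x + O(x^7).
The coefficient of x^6 is 0.

Final answer: 0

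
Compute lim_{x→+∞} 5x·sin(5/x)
As x → +∞: let u = 5/x → 0⁺; then 5·x·sin(5/x) = 5·5·sin(u)/u → 5·5·1 = 25.
Limit = 25.

Final answer: 25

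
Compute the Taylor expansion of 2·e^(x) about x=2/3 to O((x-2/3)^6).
2·e^(2/3) + 2·e^(2/3)·(x - 2/3) + e^(2/3)·(x - 2/3)^2 + e^(2/3)·(x - 2/3)^3/3 + e^(2/3)·(x - 2/3)^4/12 + e^(2/3)·(x - 2/3)^5/60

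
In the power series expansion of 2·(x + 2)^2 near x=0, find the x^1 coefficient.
Expand to order 1: 2·(x + 2)^2 = 8·x + 8 + O(x^2).
The coefficient of x^1 is 8.

Final answer: 8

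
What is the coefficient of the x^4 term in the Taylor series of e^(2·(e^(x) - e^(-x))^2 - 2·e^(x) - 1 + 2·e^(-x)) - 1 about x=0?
Expand to order 4: e^(2·(e^(x) - e^(-x))^2 - 2·e^(x) - 1 + 2·e^(-x)) - 1 = 112·x^4·e^(-1) - 130·x^3·e^(-1)/3 + 16·x^2·e^(-1) - 4·x·e^(-1) - 1 + e^(-1) + O(x^5).
The coefficient of x^4 is 112·e^(-1).

Final answer: 112·e^(-1)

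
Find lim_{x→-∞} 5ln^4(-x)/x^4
This is an ∞/∞ indeterminate form as x → -∞.
Compare growth rates of the dominant terms (exponentials ≫ polynomials ≫ logarithms), or apply L'Hôpital's rule; the quotient → 0.
Limit = 0.

Final answer: 0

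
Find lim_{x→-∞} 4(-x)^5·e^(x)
This is a 0·∞ indeterminate form at x → -∞.
Rewrite the product as 4(-x)^5 / e^(-x) (an ∞/∞ form) and apply L'Hôpital, or use the standard hierarchy e^(|x|) ≫ |(-x)^5| as x → -∞.
The indeterminate product → 0, so the limit = 0.

Final answer: 0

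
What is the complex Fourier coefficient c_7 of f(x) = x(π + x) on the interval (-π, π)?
Compute the real Fourier coefficients first: a_7 = -4/49, b_7 = 2·π/7.
Then c_7 = (a_7 − i·b_7)/2 = -2/49 - i·π/7.

Final answer: -2/49 - i·π/7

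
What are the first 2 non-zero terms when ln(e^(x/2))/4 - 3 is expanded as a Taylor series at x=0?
x/8 - 3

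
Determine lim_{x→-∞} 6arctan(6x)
Evaluate the dominant behaviour as x → -∞; each term tends to a finite value or vanishes.
Limit = -3·π.

Final answer: -3·π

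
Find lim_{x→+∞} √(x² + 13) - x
This is an ∞ − ∞ indeterminate form.
Multiply and divide by the conjugate √(x²+13) + x; the x² terms cancel, leaving 13/(√(x²+13)+x) → 0.
Limit = 0.

Final answer: 0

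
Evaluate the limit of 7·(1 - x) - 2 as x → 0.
Direct substitution at x = 0 gives 5.

Final answer: 5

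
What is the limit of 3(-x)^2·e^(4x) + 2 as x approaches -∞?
The product is a 0·∞ indeterminate form at x → -∞.
Rewrite the product as 3(-x)^2 / e^(-4x) (an ∞/∞ form) and apply L'Hôpital, or use the standard hierarchy e^(4|x|) ≫ |(-x)^2| as x → -∞.
The indeterminate product → 0, so the limit = 2.

Final answer: 2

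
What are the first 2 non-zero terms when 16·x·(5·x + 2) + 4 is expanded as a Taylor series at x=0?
32·x + 4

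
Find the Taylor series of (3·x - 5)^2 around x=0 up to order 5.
9·x^2 - 30·x + 25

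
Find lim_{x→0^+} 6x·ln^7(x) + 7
The product is a 0·∞ indeterminate form at x → 0⁺.
Rewrite the product as 6·ln^7(x) / x^(-1) and apply L'Hôpital, or use the standard hierarchy x^(-1) ≫ |ln x|^7 as x → 0⁺.
The indeterminate product → 0, so the limit = 7.

Final answer: 7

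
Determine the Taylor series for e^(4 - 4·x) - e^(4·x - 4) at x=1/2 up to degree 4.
(-1 + e^(4))·e^(-2) + (-4·e^(4) - 4)·e^(-2)·(x - 1/2) + (-8 + 8·e^(4))·e^(-2)·(x - 1/2)^2 + (-32·e^(4) - 32)·e^(-2)·(x - 1/2)^3/3 + (-32 + 32·e^(4))·e^(-2)·(x - 1/2)^4/3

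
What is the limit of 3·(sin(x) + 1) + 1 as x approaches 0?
Direct substitution at x = 0 gives 4.

Final answer: 4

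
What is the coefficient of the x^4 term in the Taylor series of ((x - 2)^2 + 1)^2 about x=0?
Expand to order 4: ((x - 2)^2 + 1)^2 = x^4 - 8·x^3 + 26·x^2 - 40·x + 25 + O(x^5).
The coefficient of x^4 is 1.

Final answer: 1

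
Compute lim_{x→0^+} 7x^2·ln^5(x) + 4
The product is a 0·∞ indeterminate form at x → 0⁺.
Rewrite the product as 7·ln^5(x) / x^(-2) and apply L'Hôpital, or use the standard hierarchy x^(-2) ≫ |ln x|^5 as x → 0⁺.
The indeterminate product → 0, so the limit = 4.

Final answer: 4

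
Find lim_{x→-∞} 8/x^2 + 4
Evaluate the dominant behaviour as x → -∞; each term tends to a finite value or vanishes.
Limit = 4.

Final answer: 4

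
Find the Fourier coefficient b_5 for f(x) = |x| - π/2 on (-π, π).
b_5 = (1/π) ∫_{-π}^{π} f(x)·sin(5x) dx.
Evaluate the integral (use parity and integration by parts as needed): b_5 = 0.

Final answer: 0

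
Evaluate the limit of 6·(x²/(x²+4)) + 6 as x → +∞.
Evaluate the dominant behaviour as x → +∞; each term tends to a finite value or vanishes.
Limit = 12.

Final answer: 12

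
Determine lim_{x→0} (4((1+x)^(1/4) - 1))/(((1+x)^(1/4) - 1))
Both numerator and denominator → 0 as x → 0; this is a 0/0 indeterminate form.
Expand each to leading order near x = 0: numerator ~ x, denominator ~ x/4.
The limit of the ratio is 4.

Final answer: 4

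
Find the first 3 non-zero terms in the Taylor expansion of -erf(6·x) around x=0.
-7776·x^5/(5·√(π)) + 144·x^3/√(π) - 12·x/√(π)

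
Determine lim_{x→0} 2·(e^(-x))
Direct substitution at x = 0 gives 2.

Final answer: 2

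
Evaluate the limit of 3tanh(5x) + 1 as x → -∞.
Evaluate the dominant behaviour as x → -∞; each term tends to a finite value or vanishes.
Limit = -2.

Final answer: -2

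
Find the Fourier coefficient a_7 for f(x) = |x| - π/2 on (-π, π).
a_7 = (1/π) ∫_{-π}^{π} f(x)·cos(7x) dx.
Evaluate the integral (use parity and integration by parts as needed): a_7 = -4/(49·π).

Final answer: -4/(49·π)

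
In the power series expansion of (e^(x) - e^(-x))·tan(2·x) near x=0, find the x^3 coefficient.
Expand to order 3: (e^(x) - e^(-x))·tan(2·x) = 4·x^2 + O(x^4).
The coefficient of x^3 is 0.

Final answer: 0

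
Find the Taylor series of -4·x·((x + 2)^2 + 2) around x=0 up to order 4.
-4·x^3 - 16·x^2 - 24·x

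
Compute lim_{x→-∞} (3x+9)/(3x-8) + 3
Evaluate the dominant behaviour as x → -∞; each term tends to a finite value or vanishes.
Limit = 4.

Final answer: 4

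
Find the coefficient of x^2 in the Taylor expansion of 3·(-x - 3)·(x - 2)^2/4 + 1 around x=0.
Expand to order 2: 3·(-x - 3)·(x - 2)^2/4 + 1 = 3·x^2/4 + 6·x - 8 + O(x^3).
The coefficient of x^2 is 3/4.

Final answer: 3/4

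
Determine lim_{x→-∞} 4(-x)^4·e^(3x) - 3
The product is a 0·∞ indeterminate form at x → -∞.
Rewrite the product as 4(-x)^4 / e^(-3x) (an ∞/∞ form) and apply L'Hôpital, or use the standard hierarchy e^(3|x|) ≫ |(-x)^4| as x → -∞.
The indeterminate product → 0, so the limit = -3.

Final answer: -3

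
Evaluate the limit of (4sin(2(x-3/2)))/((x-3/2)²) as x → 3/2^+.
Both numerator and denominator → 0 as x → 3/2^+; this is a 0/0 indeterminate form.
Expand each to leading order near x = 3/2: numerator ~ 8·(x - 3/2), denominator ~ (x - 3/2)^2.
The limit of the ratio is ∞.

Final answer: ∞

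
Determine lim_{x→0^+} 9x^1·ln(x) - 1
The product is a 0·∞ indeterminate form at x → 0⁺.
Rewrite the product as 9·ln(x) / x^(-1) and apply L'Hôpital, or use the standard hierarchy x^(-1) ≫ |ln x| as x → 0⁺.
The indeterminate product → 0, so the limit = -1.

Final answer: -1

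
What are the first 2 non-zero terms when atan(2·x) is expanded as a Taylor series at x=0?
-8·x^3/3 + 2·x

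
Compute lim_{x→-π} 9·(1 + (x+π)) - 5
Direct substitution at x = -π gives 4.

Final answer: 4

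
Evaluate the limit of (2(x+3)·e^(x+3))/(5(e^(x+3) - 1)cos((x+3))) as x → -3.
Both numerator and denominator → 0 as x → -3; this is a 0/0 indeterminate form.
Expand each to leading order near x = -3: numerator ~ 2·(x + 3), denominator ~ 5·(x + 3).
The limit of the ratio is 2/5.

Final answer: 2/5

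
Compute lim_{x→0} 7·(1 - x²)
Direct substitution at x = 0 gives 7.

Final answer: 7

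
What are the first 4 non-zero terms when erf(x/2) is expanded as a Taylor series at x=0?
-x^7/(2688·√(π)) + x^5/(160·√(π)) - x^3/(12·√(π)) + x/√(π)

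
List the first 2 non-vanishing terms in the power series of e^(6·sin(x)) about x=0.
6·x + 1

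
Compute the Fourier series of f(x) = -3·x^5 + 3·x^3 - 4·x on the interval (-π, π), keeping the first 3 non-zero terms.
(-764 - 6·π^4 + 126·π^2)·sin(x) + (-18·π^2 + 31 + 3·π^4)·sin(2·x) + (-2·π^4 - 188/27 + 58·π^2/9)·sin(3·x)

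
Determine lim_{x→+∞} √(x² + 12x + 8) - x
This is an ∞ − ∞ indeterminate form.
Multiply and divide by the conjugate √(x²+12x + 8) + x; the x² terms cancel, leaving (12x + 8)/(√(x²+12x + 8)+x) → 12/2 = 6.
Limit = 6.

Final answer: 6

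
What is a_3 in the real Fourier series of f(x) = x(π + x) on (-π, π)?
a_3 = (1/π) ∫_{-π}^{π} f(x)·cos(3x) dx.
Evaluate the integral (use parity and integration by parts as needed): a_3 = -4/9.

Final answer: -4/9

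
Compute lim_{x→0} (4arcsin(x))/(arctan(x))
Both numerator and denominator → 0 as x → 0; this is a 0/0 indeterminate form.
Expand each to leading order near x = 0: numerator ~ 4·x, denominator ~ x.
The limit of the ratio is 4.

Final answer: 4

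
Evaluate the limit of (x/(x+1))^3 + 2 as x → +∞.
As x → +∞: x/(x+1) = 1/(1 + 1/x) → 1, and the 3rd power of a limit-1 base also → 1; with the additive constant, 1 + 2 = 3.
Limit = 3.

Final answer: 3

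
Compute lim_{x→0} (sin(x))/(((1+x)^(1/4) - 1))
Both numerator and denominator → 0 as x → 0; this is a 0/0 indeterminate form.
Expand each to leading order near x = 0: numerator ~ x, denominator ~ x/4.
The limit of the ratio is 4.

Final answer: 4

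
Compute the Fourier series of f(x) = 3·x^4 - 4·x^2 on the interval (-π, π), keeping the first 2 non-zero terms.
(160 - 24·π^2)·cos(x) - 4·π^2/3 + 3·π^4/5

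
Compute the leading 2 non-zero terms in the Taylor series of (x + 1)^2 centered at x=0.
2·x + 1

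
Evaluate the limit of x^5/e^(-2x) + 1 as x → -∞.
The quotient is an ∞/∞ indeterminate form as x → -∞.
Compare growth rates of the dominant terms (exponentials ≫ polynomials ≫ logarithms), or apply L'Hôpital's rule; the quotient → 0.
Adding the constant: 0 + 1 = 1. Limit = 1.

Final answer: 1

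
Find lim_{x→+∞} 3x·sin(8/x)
As x → +∞: let u = 8/x → 0⁺; then 3·x·sin(8/x) = 3·8·sin(u)/u → 3·8·1 = 24.
Limit = 24.

Final answer: 24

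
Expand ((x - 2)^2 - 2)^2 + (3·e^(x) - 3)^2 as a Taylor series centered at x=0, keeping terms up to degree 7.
9·x^7/40 + 31·x^6/40 + 9·x^5/4 + 25·x^4/4 + x^3 + 29·x^2 - 16·x + 4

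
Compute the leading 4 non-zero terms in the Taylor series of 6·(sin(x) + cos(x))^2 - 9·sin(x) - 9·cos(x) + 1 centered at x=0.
-13·x^3/2 + 9·x^2/2 + 3·x - 2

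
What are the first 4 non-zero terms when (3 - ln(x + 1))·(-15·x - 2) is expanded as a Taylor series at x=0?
-41·x^3/6 + 14·x^2 - 43·x - 6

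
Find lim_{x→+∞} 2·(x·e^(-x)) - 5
Evaluate the dominant behaviour as x → +∞; each term tends to a finite value or vanishes.
Limit = -5.

Final answer: -5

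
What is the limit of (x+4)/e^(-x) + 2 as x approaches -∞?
The quotient is an ∞/∞ indeterminate form as x → -∞.
Compare growth rates of the dominant terms (exponentials ≫ polynomials ≫ logarithms), or apply L'Hôpital's rule; the quotient → 0.
Adding the constant: 0 + 2 = 2. Limit = 2.

Final answer: 2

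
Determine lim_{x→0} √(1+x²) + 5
Direct substitution at x = 0 gives 6.

Final answer: 6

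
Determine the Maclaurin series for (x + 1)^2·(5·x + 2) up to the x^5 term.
5·x^3 + 12·x^2 + 9·x + 2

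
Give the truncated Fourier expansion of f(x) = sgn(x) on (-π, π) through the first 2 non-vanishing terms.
4·sin(x)/π + 4·sin(3·x)/(3·π)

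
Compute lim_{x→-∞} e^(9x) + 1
Evaluate the dominant behaviour as x → -∞; each term tends to a finite value or vanishes.
Limit = 1.

Final answer: 1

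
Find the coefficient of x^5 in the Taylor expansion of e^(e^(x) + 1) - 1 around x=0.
Expand to order 5: e^(e^(x) + 1) - 1 = 13·x^5·e^(2)/30 + 5·x^4·e^(2)/8 + 5·x^3·e^(2)/6 + x^2·e^(2) + x·e^(2) - 1 + e^(2) + O(x^6).
The coefficient of x^5 is 13·e^(2)/30.

Final answer: 13·e^(2)/30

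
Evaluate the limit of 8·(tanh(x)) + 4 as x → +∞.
Evaluate the dominant behaviour as x → +∞; each term tends to a finite value or vanishes.
Limit = 12.

Final answer: 12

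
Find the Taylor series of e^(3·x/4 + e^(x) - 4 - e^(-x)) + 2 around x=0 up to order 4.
20273·x^4·e^(-4)/6144 + 1459·x^3·e^(-4)/384 + 121·x^2·e^(-4)/32 + 11·x·e^(-4)/4 + e^(-4) + 2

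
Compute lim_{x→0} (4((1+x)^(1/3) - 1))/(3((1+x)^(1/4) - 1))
Both numerator and denominator → 0 as x → 0; this is a 0/0 indeterminate form.
Expand each to leading order near x = 0: numerator ~ 4·x/3, denominator ~ 3·x/4.
The limit of the ratio is 16/9.

Final answer: 16/9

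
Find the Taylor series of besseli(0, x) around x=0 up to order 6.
x^6/2304 + x^4/64 + x^2/4 + 1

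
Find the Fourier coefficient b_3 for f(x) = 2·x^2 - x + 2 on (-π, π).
b_3 = (1/π) ∫_{-π}^{π} f(x)·sin(3x) dx.
Evaluate the integral (use parity and integration by parts as needed): b_3 = -2/3.

Final answer: -2/3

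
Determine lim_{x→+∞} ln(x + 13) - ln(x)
This is an ∞ − ∞ indeterminate form.
Combine the logarithms: ln(x+13) − ln(x) = ln((x+13)/(x)) = ln(1 + 13/(x)) → ln(1) = 0.
Limit = 0.

Final answer: 0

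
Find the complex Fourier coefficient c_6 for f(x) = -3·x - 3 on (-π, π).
Compute the real Fourier coefficients first: a_6 = 0, b_6 = 1.
Then c_6 = (a_6 − i·b_6)/2 = -i/2.

Final answer: -i/2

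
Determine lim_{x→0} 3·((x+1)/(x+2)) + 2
Direct substitution at x = 0 gives 7/2.

Final answer: 7/2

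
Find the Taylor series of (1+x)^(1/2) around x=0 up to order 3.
x^3/16 - x^2/8 + x/2 + 1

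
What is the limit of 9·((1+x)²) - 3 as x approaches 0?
Direct substitution at x = 0 gives 6.

Final answer: 6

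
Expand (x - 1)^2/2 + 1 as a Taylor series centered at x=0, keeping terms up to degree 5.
x^2/2 - x + 3/2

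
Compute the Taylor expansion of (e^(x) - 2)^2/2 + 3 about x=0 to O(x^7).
x^6/24 + 7·x^5/60 + x^4/4 + x^3/3 - x + 7/2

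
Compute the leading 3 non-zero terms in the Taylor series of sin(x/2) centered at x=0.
x^5/3840 - x^3/48 + x/2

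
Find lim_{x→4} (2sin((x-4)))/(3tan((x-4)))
Both numerator and denominator → 0 as x → 4; this is a 0/0 indeterminate form.
Expand each to leading order near x = 4: numerator ~ 2·(x - 4), denominator ~ 3·(x - 4).
The limit of the ratio is 2/3.

Final answer: 2/3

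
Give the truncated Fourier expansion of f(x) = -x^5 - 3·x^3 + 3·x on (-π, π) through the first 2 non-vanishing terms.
(-198 - 2·π^4 + 34·π^2)·sin(x) + (-2·π^2 + π^4)·sin(2·x)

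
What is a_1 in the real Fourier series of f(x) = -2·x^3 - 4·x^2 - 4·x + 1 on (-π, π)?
a_1 = (1/π) ∫_{-π}^{π} f(x)·cos(1x) dx.
Evaluate the integral (use parity and integration by parts as needed): a_1 = 16.

Final answer: 16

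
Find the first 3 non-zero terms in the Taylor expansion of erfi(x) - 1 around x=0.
2·x^3/(3·√(π)) + 2·x/√(π) - 1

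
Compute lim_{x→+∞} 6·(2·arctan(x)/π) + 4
Evaluate the dominant behaviour as x → +∞; each term tends to a finite value or vanishes.
Limit = 10.

Final answer: 10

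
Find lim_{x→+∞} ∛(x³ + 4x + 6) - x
This is an ∞ − ∞ indeterminate form.
Multiply by (A² + AB + B²)/(A² + AB + B²) where A = ∛(x³+4x + 6), B = x to use A³ − B³ = (A−B)(A²+AB+B²); the x³ terms cancel, leaving (4x + 6)/(A²+AB+B²) with denominator ~ 3x², so the limit is 0.
Limit = 0.

Final answer: 0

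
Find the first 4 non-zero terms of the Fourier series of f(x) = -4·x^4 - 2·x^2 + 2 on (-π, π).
(-184 + 32·π^2)·cos(x) + (10 - 8·π^2)·cos(2·x) + (-40/27 + 32·π^2/9)·cos(3·x) - 4·π^4/5 - 2·π^2/3 + 2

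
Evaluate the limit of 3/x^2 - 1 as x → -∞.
Evaluate the dominant behaviour as x → -∞; each term tends to a finite value or vanishes.
Limit = -1.

Final answer: -1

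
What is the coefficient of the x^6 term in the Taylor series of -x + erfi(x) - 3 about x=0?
Expand to order 6: -x + erfi(x) - 3 = x^5/(5·√(π)) + 2·x^3/(3·√(π)) + x·(-1 + 2/√(π)) - 3 + O(x^7).
The coefficient of x^6 is 0.

Final answer: 0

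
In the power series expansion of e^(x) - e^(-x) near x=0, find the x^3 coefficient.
Expand to order 3: e^(x) - e^(-x) = x^3/3 + 2·x + O(x^4).
The coefficient of x^3 is 1/3.

Final answer: 1/3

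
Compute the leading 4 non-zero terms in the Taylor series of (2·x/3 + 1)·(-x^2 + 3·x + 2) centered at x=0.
-2·x^3/3 + x^2 + 13·x/3 + 2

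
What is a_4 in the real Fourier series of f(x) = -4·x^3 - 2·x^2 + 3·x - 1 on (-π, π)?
a_4 = (1/π) ∫_{-π}^{π} f(x)·cos(4x) dx.
Evaluate the integral (use parity and integration by parts as needed): a_4 = -1/2.

Final answer: -1/2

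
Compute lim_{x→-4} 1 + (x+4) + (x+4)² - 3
Direct substitution at x = -4 gives -2.

Final answer: -2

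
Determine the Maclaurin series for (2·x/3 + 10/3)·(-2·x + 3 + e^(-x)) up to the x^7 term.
x^7/3780 - x^6/1080 + x^4/36 - 2·x^3/9 - x^2/3 - 22·x/3 + 40/3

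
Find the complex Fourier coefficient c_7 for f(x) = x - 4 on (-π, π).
Compute the real Fourier coefficients first: a_7 = 0, b_7 = 2/7.
Then c_7 = (a_7 − i·b_7)/2 = -i/7.

Final answer: -i/7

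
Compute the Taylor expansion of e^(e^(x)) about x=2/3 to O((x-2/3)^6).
e^(e^(2/3)) + e^(2/3)·e^(e^(2/3))·(x - 2/3) + (e^(2/3)·e^(e^(2/3))/2 + e^(4/3)·e^(e^(2/3))/2)·(x - 2/3)^2 + (e^(2/3)·e^(e^(2/3))/6 + e^(2)·e^(e^(2/3))/6 + e^(4/3)·e^(e^(2/3))/2)·(x - 2/3)^3 + (e^(2/3)·e^(e^(2/3))/24 + e^(8/3)·e^(e^(2/3))/24 + 7·e^(4/3)·e^(e^(2/3))/24 + e^(2)·e^(e^(2/3))/4)·(x - 2/3)^4 + (e^(2/3)·e^(e^(2/3))/120 + e^(10/3)·e^(e^(2/3))/120 + e^(4/3)·e^(e^(2/3))/8 + e^(8/3)·e^(e^(2/3))/12 + 5·e^(2)·e^(e^(2/3))/24)·(x - 2/3)^5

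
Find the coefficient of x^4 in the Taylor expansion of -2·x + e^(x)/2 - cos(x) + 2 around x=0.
Expand to order 4: -2·x + e^(x)/2 - cos(x) + 2 = -x^4/48 + x^3/12 + 3·x^2/4 - 3·x/2 + 3/2 + O(x^5).
The coefficient of x^4 is -1/48.

Final answer: -1/48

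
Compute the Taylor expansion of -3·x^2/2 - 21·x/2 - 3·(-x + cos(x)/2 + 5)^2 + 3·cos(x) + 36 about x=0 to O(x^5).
-3·x^4/4 - 3·x^3/2 + 9·x^2/4 + 45·x/2 - 207/4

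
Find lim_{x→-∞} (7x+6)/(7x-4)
Evaluate the dominant behaviour as x → -∞; each term tends to a finite value or vanishes.
Limit = 1.

Final answer: 1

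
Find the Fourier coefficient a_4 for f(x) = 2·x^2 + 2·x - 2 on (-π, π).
a_4 = (1/π) ∫_{-π}^{π} f(x)·cos(4x) dx.
Evaluate the integral (use parity and integration by parts as needed): a_4 = 1/2.

Final answer: 1/2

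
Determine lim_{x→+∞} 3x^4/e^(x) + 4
The quotient is an ∞/∞ indeterminate form as x → +∞.
The exponential denominator e^(x) dominates the polynomial numerator (e^x ≫ x^4 as x → ∞), so the quotient → 0.
Adding the constant: 0 + 4 = 4. Limit = 4.

Final answer: 4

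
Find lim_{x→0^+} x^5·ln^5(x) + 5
The product is a 0·∞ indeterminate form at x → 0⁺.
Rewrite the product as ln^5(x) / x^(-5) and apply L'Hôpital, or use the standard hierarchy x^(-5) ≫ |ln x|^5 as x → 0⁺.
The indeterminate product → 0, so the limit = 5.

Final answer: 5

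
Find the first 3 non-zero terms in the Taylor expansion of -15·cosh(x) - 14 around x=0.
-5·x^4/8 - 15·x^2/2 - 29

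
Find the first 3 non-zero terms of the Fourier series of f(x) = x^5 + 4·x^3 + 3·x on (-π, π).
(-32·π^2 + 2·π^4 + 198)·sin(x) + (-π^4 - 9/2 + π^2)·sin(2·x) + (98/81 + 32·π^2/27 + 2·π^4/3)·sin(3·x)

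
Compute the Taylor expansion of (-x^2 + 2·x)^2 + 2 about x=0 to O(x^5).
x^4 - 4·x^3 + 4·x^2 + 2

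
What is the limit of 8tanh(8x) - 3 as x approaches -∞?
Evaluate the dominant behaviour as x → -∞; each term tends to a finite value or vanishes.
Limit = -11.

Final answer: -11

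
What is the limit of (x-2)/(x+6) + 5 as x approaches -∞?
Evaluate the dominant behaviour as x → -∞; each term tends to a finite value or vanishes.
Limit = 6.

Final answer: 6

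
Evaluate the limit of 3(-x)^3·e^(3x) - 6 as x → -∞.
The product is a 0·∞ indeterminate form at x → -∞.
Rewrite the product as 3(-x)^3 / e^(-3x) (an ∞/∞ form) and apply L'Hôpital, or use the standard hierarchy e^(3|x|) ≫ |(-x)^3| as x → -∞.
The indeterminate product → 0, so the limit = -6.

Final answer: -6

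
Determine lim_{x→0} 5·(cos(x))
Direct substitution at x = 0 gives 5.

Final answer: 5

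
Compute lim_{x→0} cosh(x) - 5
Direct substitution at x = 0 gives -4.

Final answer: -4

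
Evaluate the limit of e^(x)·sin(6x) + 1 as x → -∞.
Evaluate the dominant behaviour as x → -∞; each term tends to a finite value or vanishes.
Limit = 1.

Final answer: 1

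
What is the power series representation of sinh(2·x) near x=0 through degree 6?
4·x^5/15 + 4·x^3/3 + 2·x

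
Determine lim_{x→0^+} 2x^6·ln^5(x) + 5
The product is a 0·∞ indeterminate form at x → 0⁺.
Rewrite the product as 2·ln^5(x) / x^(-6) and apply L'Hôpital, or use the standard hierarchy x^(-6) ≫ |ln x|^5 as x → 0⁺.
The indeterminate product → 0, so the limit = 5.

Final answer: 5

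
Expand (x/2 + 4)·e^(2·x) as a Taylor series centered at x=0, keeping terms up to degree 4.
10·x^4/3 + 19·x^3/3 + 9·x^2 + 17·x/2 + 4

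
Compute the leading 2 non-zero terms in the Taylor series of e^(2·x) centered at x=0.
2·x + 1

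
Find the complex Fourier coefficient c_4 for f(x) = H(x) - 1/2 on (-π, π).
Compute the real Fourier coefficients first: a_4 = 0, b_4 = 0.
Then c_4 = (a_4 − i·b_4)/2 = 0.

Final answer: 0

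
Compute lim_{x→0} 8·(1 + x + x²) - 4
Direct substitution at x = 0 gives 4.

Final answer: 4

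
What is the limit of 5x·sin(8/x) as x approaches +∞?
As x → +∞: let u = 8/x → 0⁺; then 5·x·sin(8/x) = 5·8·sin(u)/u → 5·8·1 = 40.
Limit = 40.

Final answer: 40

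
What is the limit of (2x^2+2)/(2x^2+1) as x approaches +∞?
This is an ∞/∞ indeterminate form as x → +∞.
Divide numerator and denominator by x^2 and let the lower-order terms vanish; the leading terms give 2/2 = 1.
Limit = 1.

Final answer: 1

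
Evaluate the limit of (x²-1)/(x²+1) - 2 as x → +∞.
Evaluate the dominant behaviour as x → +∞; each term tends to a finite value or vanishes.
Limit = -1.

Final answer: -1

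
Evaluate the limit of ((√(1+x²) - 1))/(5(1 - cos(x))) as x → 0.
Both numerator and denominator → 0 as x → 0; this is a 0/0 indeterminate form.
Expand each to leading order near x = 0: numerator ~ x^2/2, denominator ~ 5·x^2/2.
The limit of the ratio is 1/5.

Final answer: 1/5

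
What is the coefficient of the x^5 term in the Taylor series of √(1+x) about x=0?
Expand to order 5: √(1+x) = 7·x^5/256 - 5·x^4/128 + x^3/16 - x^2/8 + x/2 + 1 + O(x^6).
The coefficient of x^5 is 7/256.

Final answer: 7/256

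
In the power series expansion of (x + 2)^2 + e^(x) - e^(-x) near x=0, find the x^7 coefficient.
Expand to order 7: (x + 2)^2 + e^(x) - e^(-x) = x^7/2520 + x^5/60 + x^3/3 + x^2 + 6·x + 4 + O(x^8).
The coefficient of x^7 is 1/2520.

Final answer: 1/2520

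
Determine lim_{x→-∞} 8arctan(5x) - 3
Evaluate the dominant behaviour as x → -∞; each term tends to a finite value or vanishes.
Limit = -4·π - 3.

Final answer: -4·π - 3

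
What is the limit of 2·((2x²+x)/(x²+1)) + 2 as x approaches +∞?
Evaluate the dominant behaviour as x → +∞; each term tends to a finite value or vanishes.
Limit = 6.

Final answer: 6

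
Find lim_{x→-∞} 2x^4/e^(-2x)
This is an ∞/∞ indeterminate form as x → -∞.
Compare growth rates of the dominant terms (exponentials ≫ polynomials ≫ logarithms), or apply L'Hôpital's rule; the quotient → 0.
Limit = 0.

Final answer: 0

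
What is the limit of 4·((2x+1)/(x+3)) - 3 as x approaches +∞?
Evaluate the dominant behaviour as x → +∞; each term tends to a finite value or vanishes.
Limit = 5.

Final answer: 5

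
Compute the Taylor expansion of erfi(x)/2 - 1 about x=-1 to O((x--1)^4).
-1 - erfi(1)/2 + e·(x + 1)/√(π) - e·(x + 1)^2/√(π) + e·(x + 1)^3/√(π)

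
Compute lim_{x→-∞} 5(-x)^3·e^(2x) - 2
The product is a 0·∞ indeterminate form at x → -∞.
Rewrite the product as 5(-x)^3 / e^(-2x) (an ∞/∞ form) and apply L'Hôpital, or use the standard hierarchy e^(2|x|) ≫ |(-x)^3| as x → -∞.
The indeterminate product → 0, so the limit = -2.

Final answer: -2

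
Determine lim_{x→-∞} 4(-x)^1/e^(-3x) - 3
The quotient is an ∞/∞ indeterminate form as x → -∞.
Compare growth rates of the dominant terms (exponentials ≫ polynomials ≫ logarithms), or apply L'Hôpital's rule; the quotient → 0.
Adding the constant: 0 - 3 = -3. Limit = -3.

Final answer: -3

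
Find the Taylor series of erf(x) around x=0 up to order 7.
-x^7/(21·√(π)) + x^5/(5·√(π)) - 2·x^3/(3·√(π)) + 2·x/√(π)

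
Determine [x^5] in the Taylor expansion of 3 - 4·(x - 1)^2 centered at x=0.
Expand to order 5: 3 - 4·(x - 1)^2 = -4·x^2 + 8·x - 1 + O(x^6).
The coefficient of x^5 is 0.

Final answer: 0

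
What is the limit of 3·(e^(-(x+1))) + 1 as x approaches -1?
Direct substitution at x = -1 gives 4.

Final answer: 4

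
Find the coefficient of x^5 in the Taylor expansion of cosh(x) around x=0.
Expand to order 5: cosh(x) = x^4/24 + x^2/2 + 1 + O(x^6).
The coefficient of x^5 is 0.

Final answer: 0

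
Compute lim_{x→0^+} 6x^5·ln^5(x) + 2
The product is a 0·∞ indeterminate form at x → 0⁺.
Rewrite the product as 6·ln^5(x) / x^(-5) and apply L'Hôpital, or use the standard hierarchy x^(-5) ≫ |ln x|^5 as x → 0⁺.
The indeterminate product → 0, so the limit = 2.

Final answer: 2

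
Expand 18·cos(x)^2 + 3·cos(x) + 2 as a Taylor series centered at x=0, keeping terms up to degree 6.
-193·x^6/240 + 49·x^4/8 - 39·x^2/2 + 23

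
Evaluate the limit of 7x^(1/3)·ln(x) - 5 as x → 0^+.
The product is a 0·∞ indeterminate form at x → 0⁺.
Rewrite the product as 7·ln(x) / x^(-1/3) and apply L'Hôpital, or use the standard hierarchy x^(-1/3) ≫ |ln x| as x → 0⁺.
The indeterminate product → 0, so the limit = -5.

Final answer: -5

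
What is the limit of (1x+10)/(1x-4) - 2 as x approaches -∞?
Evaluate the dominant behaviour as x → -∞; each term tends to a finite value or vanishes.
Limit = -1.

Final answer: -1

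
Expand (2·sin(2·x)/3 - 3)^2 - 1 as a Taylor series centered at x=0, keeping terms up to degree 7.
32·x^7/315 + 512·x^6/405 - 16·x^5/15 - 64·x^4/27 + 16·x^3/3 + 16·x^2/9 - 8·x + 8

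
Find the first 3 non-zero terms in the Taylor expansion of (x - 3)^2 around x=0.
x^2 - 6·x + 9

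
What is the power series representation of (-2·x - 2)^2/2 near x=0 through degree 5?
2·x^2 + 4·x + 2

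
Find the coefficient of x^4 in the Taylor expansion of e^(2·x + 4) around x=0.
Expand to order 4: e^(2·x + 4) = 2·x^4·e^(4)/3 + 4·x^3·e^(4)/3 + 2·x^2·e^(4) + 2·x·e^(4) + e^(4) + O(x^5).
The coefficient of x^4 is 2·e^(4)/3.

Final answer: 2·e^(4)/3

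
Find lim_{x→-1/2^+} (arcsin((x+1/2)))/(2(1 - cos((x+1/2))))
Both numerator and denominator → 0 as x → -1/2^+; this is a 0/0 indeterminate form.
Expand each to leading order near x = -1/2: numerator ~ (x + 1/2), denominator ~ (x + 1/2)^2.
The limit of the ratio is ∞.

Final answer: ∞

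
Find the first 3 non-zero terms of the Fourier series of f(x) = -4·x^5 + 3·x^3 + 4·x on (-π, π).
(-988 - 8·π^4 + 166·π^2)·sin(x) + (-23·π^2 + 61/2 + 4·π^4)·sin(2·x) + (-8·π^4/3 - 212/81 + 214·π^2/27)·sin(3·x)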